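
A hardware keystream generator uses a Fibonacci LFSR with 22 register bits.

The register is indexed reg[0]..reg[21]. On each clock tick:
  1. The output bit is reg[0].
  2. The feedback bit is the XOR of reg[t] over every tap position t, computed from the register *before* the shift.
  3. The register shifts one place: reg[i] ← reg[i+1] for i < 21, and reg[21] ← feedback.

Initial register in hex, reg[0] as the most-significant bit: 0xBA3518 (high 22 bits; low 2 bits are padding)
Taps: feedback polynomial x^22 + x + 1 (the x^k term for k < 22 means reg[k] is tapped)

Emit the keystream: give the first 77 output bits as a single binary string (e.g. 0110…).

tick  register→output (feedback)
  0  1011101000110101000110→1 (1)
  1  0111010001101010001101→0 (1)
  2  1110100011010100011011→1 (0)
  3  1101000110101000110110→1 (0)
  4  1010001101010001101100→1 (1)
  5  0100011010100011011001→0 (1)
  6  1000110101000110110011→1 (1)
  7  0001101010001101100111→0 (0)
  8  0011010100011011001110→0 (0)
  9  0110101000110110011100→0 (1)
 10  1101010001101100111001→1 (0)
 11  1010100011011001110010→1 (1)
 12  0101000110110011100101→0 (1)
 13  1010001101100111001011→1 (1)
 14  0100011011001110010111→0 (1)
 15  1000110110011100101111→1 (1)
 16  0001101100111001011111→0 (0)
 17  0011011001110010111110→0 (0)
 18  0110110011100101111100→0 (1)
 19  1101100111001011111001→1 (0)
 20  1011001110010111110010→1 (1)
 21  0110011100101111100101→0 (1)
 22  1100111001011111001011→1 (0)
 23  1001110010111110010110→1 (1)
 24  0011100101111100101101→0 (0)
 25  0111001011111001011010→0 (1)
 26  1110010111110010110101→1 (0)
 27  1100101111100101101010→1 (0)
 28  1001011111001011010100→1 (1)
 29  0010111110010110101001→0 (0)
 30  0101111100101101010010→0 (1)
 31  1011111001011010100101→1 (1)
 32  0111110010110101001011→0 (1)
 33  1111100101101010010111→1 (0)
 34  1111001011010100101110→1 (0)
 35  1110010110101001011100→1 (0)
 36  1100101101010010111000→1 (0)
 37  1001011010100101110000→1 (1)
 38  0010110101001011100001→0 (0)
 39  0101101010010111000010→0 (1)
 40  1011010100101110000101→1 (1)
 41  0110101001011100001011→0 (1)
 42  1101010010111000010111→1 (0)
 43  1010100101110000101110→1 (1)
 44  0101001011100001011101→0 (1)
 45  1010010111000010111011→1 (1)
 46  0100101110000101110111→0 (1)
 47  1001011100001011101111→1 (1)
 48  0010111000010111011111→0 (0)
 49  0101110000101110111110→0 (1)
 50  1011100001011101111101→1 (1)
 51  0111000010111011111011→0 (1)
 52  1110000101110111110111→1 (0)
 53  1100001011101111101110→1 (0)
 54  1000010111011111011100→1 (1)
 55  0000101110111110111001→0 (0)
 56  0001011101111101110010→0 (0)
 57  0010111011111011100100→0 (0)
 58  0101110111110111001000→0 (1)
 59  1011101111101110010001→1 (1)
 60  0111011111011100100011→0 (1)
 61  1110111110111001000111→1 (0)
 62  1101111101110010001110→1 (0)
 63  1011111011100100011100→1 (1)
 64  0111110111001000111001→0 (1)
 65  1111101110010001110011→1 (0)
 66  1111011100100011100110→1 (0)
 67  1110111001000111001100→1 (0)
 68  1101110010001110011000→1 (0)
 69  1011100100011100110000→1 (1)
 70  0111001000111001100001→0 (1)
 71  1110010001110011000011→1 (0)
 72  1100100011100110000110→1 (0)
 73  1001000111001100001100→1 (1)
 74  0010001110011000011001→0 (0)
 75  0100011100110000110010→0 (1)
 76  1000111001100001100101→1 (1)

10111010001101010001101100111001011111001011010100101110000101110111110111001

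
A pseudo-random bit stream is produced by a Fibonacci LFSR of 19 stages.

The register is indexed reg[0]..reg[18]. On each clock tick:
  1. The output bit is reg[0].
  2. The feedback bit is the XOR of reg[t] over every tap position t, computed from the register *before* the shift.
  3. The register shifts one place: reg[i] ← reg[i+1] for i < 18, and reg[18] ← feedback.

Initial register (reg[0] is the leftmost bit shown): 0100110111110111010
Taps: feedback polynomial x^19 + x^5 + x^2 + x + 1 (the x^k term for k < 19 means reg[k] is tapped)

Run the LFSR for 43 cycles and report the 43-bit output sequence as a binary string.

step | reg (before) | out | fb
   0 | 0100110111110111010 | 0 | 0
   1 | 1001101111101110100 | 1 | 1
   2 | 0011011111011101001 | 0 | 0
   3 | 0110111110111010010 | 0 | 1
   4 | 1101111101110100101 | 1 | 1
   5 | 1011111011101001011 | 1 | 1
   6 | 0111110111010010111 | 0 | 1
   7 | 1111101110100101111 | 1 | 1
   8 | 1111011101001011111 | 1 | 0
   9 | 1110111010010111110 | 1 | 0
  10 | 1101110100101111100 | 1 | 1
  11 | 1011101001011111001 | 1 | 0
  12 | 0111010010111110010 | 0 | 1
  13 | 1110100101111100101 | 1 | 1
  14 | 1101001011111001011 | 1 | 0
  15 | 1010010111110010110 | 1 | 1
  16 | 0100101111100101101 | 0 | 1
  17 | 1001011111001011011 | 1 | 0
  18 | 0010111110010110110 | 0 | 0
  19 | 0101111100101101100 | 0 | 0
  20 | 1011111001011011000 | 1 | 1
  21 | 0111110010110110001 | 0 | 1
  22 | 1111100101101100011 | 1 | 1
  23 | 1111001011011000111 | 1 | 1
  24 | 1110010110110001111 | 1 | 0
  25 | 1100101101100011110 | 1 | 0
  26 | 1001011011000111100 | 1 | 0
  27 | 0010110110001111000 | 0 | 0
  28 | 0101101100011110000 | 0 | 1
  29 | 1011011000111100001 | 1 | 1
  30 | 0110110001111000011 | 0 | 1
  31 | 1101100011110000111 | 1 | 0
  32 | 1011000111100001110 | 1 | 0
  33 | 0110001111000011100 | 0 | 0
  34 | 1100011110000111000 | 1 | 1
  35 | 1000111100001110001 | 1 | 0
  36 | 0001111000011100010 | 0 | 1
  37 | 0011110000111000101 | 0 | 0
  38 | 0111100001110001010 | 0 | 0
  39 | 1111000011100010100 | 1 | 1
  40 | 1110000111000101001 | 1 | 1
  41 | 1100001110001010011 | 1 | 0
  42 | 1000011100010100110 | 1 | 0

0100110111110111010010111110010110110001111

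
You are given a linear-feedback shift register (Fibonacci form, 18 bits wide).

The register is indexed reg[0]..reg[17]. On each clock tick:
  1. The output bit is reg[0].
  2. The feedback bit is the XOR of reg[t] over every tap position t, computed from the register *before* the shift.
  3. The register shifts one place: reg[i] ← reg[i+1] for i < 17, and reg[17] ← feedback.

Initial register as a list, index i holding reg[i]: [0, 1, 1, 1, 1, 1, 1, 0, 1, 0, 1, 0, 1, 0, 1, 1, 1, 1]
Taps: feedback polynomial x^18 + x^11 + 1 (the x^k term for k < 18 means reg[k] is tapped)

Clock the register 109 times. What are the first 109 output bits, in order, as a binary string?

tick  register→output (feedback)
  0  011111101010101111→0 (0)
  1  111111010101011110→1 (0)
  2  111110101010111100→1 (1)
  3  111101010101111001→1 (0)
  4  111010101011110010→1 (0)
  5  110101010111100100→1 (0)
  6  101010101111001000→1 (0)
  7  010101011110010000→0 (0)
  8  101010111100100000→1 (1)
  9  010101111001000001→0 (1)
 10  101011110010000011→1 (1)
 11  010111100100000111→0 (0)
 12  101111001000001110→1 (1)
 13  011110010000011101→0 (0)
 14  111100100000111010→1 (1)
 15  111001000001110101→1 (0)
 16  110010000011101010→1 (0)
 17  100100000111010100→1 (0)
 18  001000001110101000→0 (0)
 19  010000011101010000→0 (1)
 20  100000111010100001→1 (1)
 21  000001110101000011→0 (1)
 22  000011101010000111→0 (0)
 23  000111010100001110→0 (0)
 24  001110101000011100→0 (0)
 25  011101010000111000→0 (0)
 26  111010100001110000→1 (0)
 27  110101000011100000→1 (0)
 28  101010000111000000→1 (0)
 29  010100001110000000→0 (0)
 30  101000011100000000→1 (1)
 31  010000111000000001→0 (0)
 32  100001110000000010→1 (1)
 33  000011100000000101→0 (0)
 34  000111000000001010→0 (0)
 35  001110000000010100→0 (0)
 36  011100000000101000→0 (0)
 37  111000000001010000→1 (0)
 38  110000000010100000→1 (1)
 39  100000000101000001→1 (0)
 40  000000001010000010→0 (0)
 41  000000010100000100→0 (0)
 42  000000101000001000→0 (0)
 43  000001010000010000→0 (0)
 44  000010100000100000→0 (0)
 45  000101000001000000→0 (1)
 46  001010000010000001→0 (0)
 47  010100000100000010→0 (0)
 48  101000001000000100→1 (1)
 49  010000010000001001→0 (0)
 50  100000100000010010→1 (1)
 51  000001000000100101→0 (0)
 52  000010000001001010→0 (1)
 53  000100000010010101→0 (0)
 54  001000000100101010→0 (0)
 55  010000001001010100→0 (1)
 56  100000010010101001→1 (1)
 57  000000100101010011→0 (1)
 58  000001001010100111→0 (0)
 59  000010010101001110→0 (1)
 60  000100101010011101→0 (0)
 61  001001010100111010→0 (0)
 62  010010101001110100→0 (1)
 63  100101010011101001→1 (0)
 64  001010100111010010→0 (1)
 65  010101001110100101→0 (0)
 66  101010011101001010→1 (0)
 67  010100111010010100→0 (0)
 68  101001110100101000→1 (1)
 69  010011101001010001→0 (1)
 70  100111010010100011→1 (1)
 71  001110100101000111→0 (1)
 72  011101001010001111→0 (0)
 73  111010010100011110→1 (1)
 74  110100101000111101→1 (1)
 75  101001010001111011→1 (0)
 76  010010100011110110→0 (1)
 77  100101000111101101→1 (0)
 78  001010001111011010→0 (1)
 79  010100011110110101→0 (0)
 80  101000111101101010→1 (0)
 81  010001111011010100→0 (1)
 82  100011110110101001→1 (1)
 83  000111101101010011→0 (1)
 84  001111011010100111→0 (0)
 85  011110110101001110→0 (1)
 86  111101101010011101→1 (1)
 87  111011010100111011→1 (1)
 88  110110101001110111→1 (0)
 89  101101010011101110→1 (0)
 90  011010100111011100→0 (1)
 91  110101001110111001→1 (1)
 92  101010011101110011→1 (0)
 93  010100111011100110→0 (1)
 94  101001110111001101→1 (0)
 95  010011101110011010→0 (0)
 96  100111011100110100→1 (1)
 97  001110111001101001→0 (1)
 98  011101110011010011→0 (1)
 99  111011100110100111→1 (1)
100  110111001101001111→1 (0)
101  101110011010011110→1 (1)
102  011100110100111101→0 (0)
103  111001101001111010→1 (0)
104  110011010011110100→1 (0)
105  100110100111101000→1 (0)
106  001101001111010000→0 (1)
107  011010011110100001→0 (0)
108  110100111101000010→1 (0)

0111111010101011110010000011101010000111000000001010000010000001001010100111010010100011110110101001110111001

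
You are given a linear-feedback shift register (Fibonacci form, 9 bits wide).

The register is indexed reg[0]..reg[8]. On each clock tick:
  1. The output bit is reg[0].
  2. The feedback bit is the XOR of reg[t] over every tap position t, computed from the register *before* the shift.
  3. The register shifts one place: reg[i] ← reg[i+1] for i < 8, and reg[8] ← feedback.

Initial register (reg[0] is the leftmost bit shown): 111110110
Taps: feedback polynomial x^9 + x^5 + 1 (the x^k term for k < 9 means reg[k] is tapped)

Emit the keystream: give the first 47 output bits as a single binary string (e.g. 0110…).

k : reg_k → out_k, fb_k
0: 111110110 → 1, fb=1
1: 111101101 → 1, fb=0
2: 111011010 → 1, fb=0
3: 110110100 → 1, fb=1
4: 101101001 → 1, fb=0
5: 011010010 → 0, fb=0
6: 110100100 → 1, fb=1
7: 101001001 → 1, fb=0
8: 010010010 → 0, fb=0
9: 100100100 → 1, fb=1
10: 001001001 → 0, fb=1
11: 010010011 → 0, fb=0
12: 100100110 → 1, fb=1
13: 001001101 → 0, fb=1
14: 010011011 → 0, fb=1
15: 100110111 → 1, fb=1
16: 001101111 → 0, fb=1
17: 011011111 → 0, fb=1
18: 110111111 → 1, fb=0
19: 101111110 → 1, fb=0
20: 011111100 → 0, fb=1
21: 111111001 → 1, fb=0
22: 111110010 → 1, fb=1
23: 111100101 → 1, fb=1
24: 111001011 → 1, fb=0
25: 110010110 → 1, fb=1
26: 100101101 → 1, fb=0
27: 001011010 → 0, fb=1
28: 010110101 → 0, fb=0
29: 101101010 → 1, fb=0
30: 011010100 → 0, fb=0
31: 110101000 → 1, fb=0
32: 101010000 → 1, fb=1
33: 010100001 → 0, fb=0
34: 101000010 → 1, fb=1
35: 010000101 → 0, fb=0
36: 100001010 → 1, fb=0
37: 000010100 → 0, fb=0
38: 000101000 → 0, fb=1
39: 001010001 → 0, fb=0
40: 010100010 → 0, fb=0
41: 101000100 → 1, fb=1
42: 010001001 → 0, fb=1
43: 100010011 → 1, fb=1
44: 000100111 → 0, fb=0
45: 001001110 → 0, fb=1
46: 010011101 → 0, fb=1

11111011010010010011011111100101101010000101000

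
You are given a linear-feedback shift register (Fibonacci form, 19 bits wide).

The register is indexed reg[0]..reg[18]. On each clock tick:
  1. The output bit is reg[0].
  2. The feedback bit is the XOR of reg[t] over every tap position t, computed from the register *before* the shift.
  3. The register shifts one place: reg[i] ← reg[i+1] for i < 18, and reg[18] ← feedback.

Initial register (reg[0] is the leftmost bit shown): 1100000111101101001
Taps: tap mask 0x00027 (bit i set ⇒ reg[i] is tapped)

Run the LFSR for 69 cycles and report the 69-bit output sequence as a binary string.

110000011110110100101111000001001100010110110000110111011100000100110

k : reg_k → out_k, fb_k
0: 1100000111101101001 → 1, fb=0
1: 1000001111011010010 → 1, fb=1
2: 0000011110110100101 → 0, fb=1
3: 0000111101101001011 → 0, fb=1
4: 0001111011010010111 → 0, fb=1
5: 0011110110100101111 → 0, fb=0
6: 0111101101001011110 → 0, fb=0
7: 1111011010010111100 → 1, fb=0
8: 1110110100101111000 → 1, fb=0
9: 1101101001011110000 → 1, fb=0
10: 1011010010111100000 → 1, fb=1
11: 0110100101111000001 → 0, fb=0
12: 1101001011110000010 → 1, fb=0
13: 1010010111100000100 → 1, fb=1
14: 0100101111000001001 → 0, fb=1
15: 1001011110000010011 → 1, fb=0
16: 0010111100000100110 → 0, fb=0
17: 0101111000001001100 → 0, fb=0
18: 1011110000010011000 → 1, fb=1
19: 0111100000100110001 → 0, fb=0
20: 1111000001001100010 → 1, fb=1
21: 1110000010011000101 → 1, fb=1
22: 1100000100110001011 → 1, fb=0
23: 1000001001100010110 → 1, fb=1
24: 0000010011000101101 → 0, fb=1
25: 0000100110001011011 → 0, fb=0
26: 0001001100010110110 → 0, fb=0
27: 0010011000101101100 → 0, fb=0
28: 0100110001011011000 → 0, fb=0
29: 1001100010110110000 → 1, fb=1
30: 0011000101101100001 → 0, fb=1
31: 0110001011011000011 → 0, fb=0
32: 1100010110110000110 → 1, fb=1
33: 1000101101100001101 → 1, fb=1
34: 0001011011000011011 → 0, fb=1
35: 0010110110000110111 → 0, fb=0
36: 0101101100001101110 → 0, fb=1
37: 1011011000011011101 → 1, fb=1
38: 0110110000110111011 → 0, fb=1
39: 1101100001101110111 → 1, fb=0
40: 1011000011011101110 → 1, fb=0
41: 0110000110111011100 → 0, fb=0
42: 1100001101110111000 → 1, fb=0
43: 1000011011101110000 → 1, fb=0
44: 0000110111011100000 → 0, fb=1
45: 0001101110111000001 → 0, fb=0
46: 0011011101110000010 → 0, fb=0
47: 0110111011100000100 → 0, fb=1
48: 1101110111000001001 → 1, fb=1
49: 1011101110000010011 → 1, fb=0
50: 0111011100000100110 → 0, fb=1
51: 1110111000001001101 → 1, fb=0
52: 1101110000010011010 → 1, fb=1
53: 1011100000100110101 → 1, fb=0
54: 0111000001001101010 → 0, fb=0
55: 1110000010011010100 → 1, fb=1
56: 1100000100110101001 → 1, fb=0
57: 1000001001101010010 → 1, fb=1
58: 0000010011010100101 → 0, fb=1
59: 0000100110101001011 → 0, fb=0
60: 0001001101010010110 → 0, fb=0
61: 0010011010100101100 → 0, fb=0
62: 0100110101001011000 → 0, fb=0
63: 1001101010010110000 → 1, fb=1
64: 0011010100101100001 → 0, fb=0
65: 0110101001011000010 → 0, fb=0
66: 1101010010110000100 → 1, fb=1
67: 1010100101100001001 → 1, fb=0
68: 0101001011000010010 → 0, fb=1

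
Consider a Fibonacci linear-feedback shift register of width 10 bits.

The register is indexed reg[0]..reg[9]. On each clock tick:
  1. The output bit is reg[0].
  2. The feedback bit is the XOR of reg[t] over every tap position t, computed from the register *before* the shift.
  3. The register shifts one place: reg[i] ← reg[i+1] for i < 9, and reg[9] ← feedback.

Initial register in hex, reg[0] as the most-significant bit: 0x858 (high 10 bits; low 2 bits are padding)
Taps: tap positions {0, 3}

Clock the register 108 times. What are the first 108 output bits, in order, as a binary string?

100001011010101000111110111100100101100000100110010001010001101101110000001111000111011111110010000110001011

tick  register→output (feedback)
  0  1000010110→1 (1)
  1  0000101101→0 (0)
  2  0001011010→0 (1)
  3  0010110101→0 (0)
  4  0101101010→0 (1)
  5  1011010101→1 (0)
  6  0110101010→0 (0)
  7  1101010100→1 (0)
  8  1010101000→1 (1)
  9  0101010001→0 (1)
 10  1010100011→1 (1)
 11  0101000111→0 (1)
 12  1010001111→1 (1)
 13  0100011111→0 (0)
 14  1000111110→1 (1)
 15  0001111101→0 (1)
 16  0011111011→0 (1)
 17  0111110111→0 (1)
 18  1111101111→1 (0)
 19  1111011110→1 (0)
 20  1110111100→1 (1)
 21  1101111001→1 (0)
 22  1011110010→1 (0)
 23  0111100100→0 (1)
 24  1111001001→1 (0)
 25  1110010010→1 (1)
 26  1100100101→1 (1)
 27  1001001011→1 (0)
 28  0010010110→0 (0)
 29  0100101100→0 (0)
 30  1001011000→1 (0)
 31  0010110000→0 (0)
 32  0101100000→0 (1)
 33  1011000001→1 (0)
 34  0110000010→0 (0)
 35  1100000100→1 (1)
 36  1000001001→1 (1)
 37  0000010011→0 (0)
 38  0000100110→0 (0)
 39  0001001100→0 (1)
 40  0010011001→0 (0)
 41  0100110010→0 (0)
 42  1001100100→1 (0)
 43  0011001000→0 (1)
 44  0110010001→0 (0)
 45  1100100010→1 (1)
 46  1001000101→1 (0)
 47  0010001010→0 (0)
 48  0100010100→0 (0)
 49  1000101000→1 (1)
 50  0001010001→0 (1)
 51  0010100011→0 (0)
 52  0101000110→0 (1)
 53  1010001101→1 (1)
 54  0100011011→0 (0)
 55  1000110110→1 (1)
 56  0001101101→0 (1)
 57  0011011011→0 (1)
 58  0110110111→0 (0)
 59  1101101110→1 (0)
 60  1011011100→1 (0)
 61  0110111000→0 (0)
 62  1101110000→1 (0)
 63  1011100000→1 (0)
 64  0111000000→0 (1)
 65  1110000001→1 (1)
 66  1100000011→1 (1)
 67  1000000111→1 (1)
 68  0000001111→0 (0)
 69  0000011110→0 (0)
 70  0000111100→0 (0)
 71  0001111000→0 (1)
 72  0011110001→0 (1)
 73  0111100011→0 (1)
 74  1111000111→1 (0)
 75  1110001110→1 (1)
 76  1100011101→1 (1)
 77  1000111011→1 (1)
 78  0001110111→0 (1)
 79  0011101111→0 (1)
 80  0111011111→0 (1)
 81  1110111111→1 (1)
 82  1101111111→1 (0)
 83  1011111110→1 (0)
 84  0111111100→0 (1)
 85  1111111001→1 (0)
 86  1111110010→1 (0)
 87  1111100100→1 (0)
 88  1111001000→1 (0)
 89  1110010000→1 (1)
 90  1100100001→1 (1)
 91  1001000011→1 (0)
 92  0010000110→0 (0)
 93  0100001100→0 (0)
 94  1000011000→1 (1)
 95  0000110001→0 (0)
 96  0001100010→0 (1)
 97  0011000101→0 (1)
 98  0110001011→0 (0)
 99  1100010110→1 (1)
100  1000101101→1 (1)
101  0001011011→0 (1)
102  0010110111→0 (0)
103  0101101110→0 (1)
104  1011011101→1 (0)
105  0110111010→0 (0)
106  1101110100→1 (0)
107  1011101000→1 (0)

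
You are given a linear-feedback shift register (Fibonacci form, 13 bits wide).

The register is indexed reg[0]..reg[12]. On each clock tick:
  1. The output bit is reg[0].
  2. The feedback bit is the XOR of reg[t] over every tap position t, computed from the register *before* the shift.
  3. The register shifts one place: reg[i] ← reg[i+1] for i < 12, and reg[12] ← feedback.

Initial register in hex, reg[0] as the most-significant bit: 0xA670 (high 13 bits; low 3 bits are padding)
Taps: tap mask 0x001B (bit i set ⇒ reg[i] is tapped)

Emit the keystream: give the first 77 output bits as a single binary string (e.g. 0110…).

10100110011101011111001101110101110010110110010110000110110101101000010100111

step | reg (before) | out | fb
   0 | 1010011001110 | 1 | 1
   1 | 0100110011101 | 0 | 0
   2 | 1001100111010 | 1 | 1
   3 | 0011001110101 | 0 | 1
   4 | 0110011101011 | 0 | 1
   5 | 1100111010111 | 1 | 1
   6 | 1001110101111 | 1 | 1
   7 | 0011101011111 | 0 | 0
   8 | 0111010111110 | 0 | 0
   9 | 1110101111100 | 1 | 1
  10 | 1101011111001 | 1 | 1
  11 | 1010111110011 | 1 | 0
  12 | 0101111100110 | 0 | 1
  13 | 1011111001101 | 1 | 1
  14 | 0111110011011 | 0 | 1
  15 | 1111100110111 | 1 | 0
  16 | 1111001101110 | 1 | 1
  17 | 1110011011101 | 1 | 0
  18 | 1100110111010 | 1 | 1
  19 | 1001101110101 | 1 | 1
  20 | 0011011101011 | 0 | 1
  21 | 0110111010111 | 0 | 0
  22 | 1101110101110 | 1 | 0
  23 | 1011101011100 | 1 | 1
  24 | 0111010111001 | 0 | 0
  25 | 1110101110010 | 1 | 1
  26 | 1101011100101 | 1 | 1
  27 | 1010111001011 | 1 | 0
  28 | 0101110010110 | 0 | 1
  29 | 1011100101101 | 1 | 1
  30 | 0111001011011 | 0 | 0
  31 | 1110010110110 | 1 | 0
  32 | 1100101101100 | 1 | 1
  33 | 1001011011001 | 1 | 0
  34 | 0010110110010 | 0 | 1
  35 | 0101101100101 | 0 | 1
  36 | 1011011001011 | 1 | 0
  37 | 0110110010110 | 0 | 0
  38 | 1101100101100 | 1 | 0
  39 | 1011001011000 | 1 | 0
  40 | 0110010110000 | 0 | 1
  41 | 1100101100001 | 1 | 1
  42 | 1001011000011 | 1 | 0
  43 | 0010110000110 | 0 | 1
  44 | 0101100001101 | 0 | 1
  45 | 1011000011011 | 1 | 0
  46 | 0110000110110 | 0 | 1
  47 | 1100001101101 | 1 | 0
  48 | 1000011011010 | 1 | 1
  49 | 0000110110101 | 0 | 1
  50 | 0001101101011 | 0 | 0
  51 | 0011011010110 | 0 | 1
  52 | 0110110101101 | 0 | 0
  53 | 1101101011010 | 1 | 0
  54 | 1011010110100 | 1 | 0
  55 | 0110101101000 | 0 | 0
  56 | 1101011010000 | 1 | 1
  57 | 1010110100001 | 1 | 0
  58 | 0101101000010 | 0 | 1
  59 | 1011010000101 | 1 | 0
  60 | 0110100001010 | 0 | 0
  61 | 1101000010100 | 1 | 1
  62 | 1010000101001 | 1 | 1
  63 | 0100001010011 | 0 | 1
  64 | 1000010100111 | 1 | 1
  65 | 0000101001111 | 0 | 1
  66 | 0001010011111 | 0 | 1
  67 | 0010100111111 | 0 | 1
  68 | 0101001111111 | 0 | 0
  69 | 1010011111110 | 1 | 1
  70 | 0100111111101 | 0 | 0
  71 | 1001111111010 | 1 | 1
  72 | 0011111110101 | 0 | 0
  73 | 0111111101010 | 0 | 1
  74 | 1111111010101 | 1 | 0
  75 | 1111110101010 | 1 | 0
  76 | 1111101010100 | 1 | 0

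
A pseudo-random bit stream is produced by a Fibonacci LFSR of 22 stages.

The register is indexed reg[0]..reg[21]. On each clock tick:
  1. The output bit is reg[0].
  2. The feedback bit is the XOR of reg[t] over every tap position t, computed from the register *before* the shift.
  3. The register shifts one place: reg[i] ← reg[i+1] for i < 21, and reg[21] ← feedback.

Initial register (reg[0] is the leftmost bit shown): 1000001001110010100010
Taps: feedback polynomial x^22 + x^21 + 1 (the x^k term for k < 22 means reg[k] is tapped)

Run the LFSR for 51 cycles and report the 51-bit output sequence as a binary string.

k : reg_k → out_k, fb_k
0: 1000001001110010100010 → 1, fb=1
1: 0000010011100101000101 → 0, fb=1
2: 0000100111001010001011 → 0, fb=1
3: 0001001110010100010111 → 0, fb=1
4: 0010011100101000101111 → 0, fb=1
5: 0100111001010001011111 → 0, fb=1
6: 1001110010100010111111 → 1, fb=0
7: 0011100101000101111110 → 0, fb=0
8: 0111001010001011111100 → 0, fb=0
9: 1110010100010111111000 → 1, fb=1
10: 1100101000101111110001 → 1, fb=0
11: 1001010001011111100010 → 1, fb=1
12: 0010100010111111000101 → 0, fb=1
13: 0101000101111110001011 → 0, fb=1
14: 1010001011111100010111 → 1, fb=0
15: 0100010111111000101110 → 0, fb=0
16: 1000101111110001011100 → 1, fb=1
17: 0001011111100010111001 → 0, fb=1
18: 0010111111000101110011 → 0, fb=1
19: 0101111110001011100111 → 0, fb=1
20: 1011111100010111001111 → 1, fb=0
21: 0111111000101110011110 → 0, fb=0
22: 1111110001011100111100 → 1, fb=1
23: 1111100010111001111001 → 1, fb=0
24: 1111000101110011110010 → 1, fb=1
25: 1110001011100111100101 → 1, fb=0
26: 1100010111001111001010 → 1, fb=1
27: 1000101110011110010101 → 1, fb=0
28: 0001011100111100101010 → 0, fb=0
29: 0010111001111001010100 → 0, fb=0
30: 0101110011110010101000 → 0, fb=0
31: 1011100111100101010000 → 1, fb=1
32: 0111001111001010100001 → 0, fb=1
33: 1110011110010101000011 → 1, fb=0
34: 1100111100101010000110 → 1, fb=1
35: 1001111001010100001101 → 1, fb=0
36: 0011110010101000011010 → 0, fb=0
37: 0111100101010000110100 → 0, fb=0
38: 1111001010100001101000 → 1, fb=1
39: 1110010101000011010001 → 1, fb=0
40: 1100101010000110100010 → 1, fb=1
41: 1001010100001101000101 → 1, fb=0
42: 0010101000011010001010 → 0, fb=0
43: 0101010000110100010100 → 0, fb=0
44: 1010100001101000101000 → 1, fb=1
45: 0101000011010001010001 → 0, fb=1
46: 1010000110100010100011 → 1, fb=0
47: 0100001101000101000110 → 0, fb=0
48: 1000011010001010001100 → 1, fb=1
49: 0000110100010100011001 → 0, fb=1
50: 0001101000101000110011 → 0, fb=1

100000100111001010001011111100010111001111001010100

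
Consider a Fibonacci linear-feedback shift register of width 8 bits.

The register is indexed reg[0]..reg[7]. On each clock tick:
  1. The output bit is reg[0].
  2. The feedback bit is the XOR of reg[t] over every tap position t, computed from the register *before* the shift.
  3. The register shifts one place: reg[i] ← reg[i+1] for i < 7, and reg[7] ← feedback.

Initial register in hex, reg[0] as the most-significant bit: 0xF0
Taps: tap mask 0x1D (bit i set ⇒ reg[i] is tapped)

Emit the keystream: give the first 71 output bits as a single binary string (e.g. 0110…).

11110000101111000110100000001000111000100101110000001100100100110111001

step | reg (before) | out | fb
   0 | 11110000 | 1 | 1
   1 | 11100001 | 1 | 0
   2 | 11000010 | 1 | 1
   3 | 10000101 | 1 | 1
   4 | 00001011 | 0 | 1
   5 | 00010111 | 0 | 1
   6 | 00101111 | 0 | 0
   7 | 01011110 | 0 | 0
   8 | 10111100 | 1 | 0
   9 | 01111000 | 0 | 1
  10 | 11110001 | 1 | 1
  11 | 11100011 | 1 | 0
  12 | 11000110 | 1 | 1
  13 | 10001101 | 1 | 0
  14 | 00011010 | 0 | 0
  15 | 00110100 | 0 | 0
  16 | 01101000 | 0 | 0
  17 | 11010000 | 1 | 0
  18 | 10100000 | 1 | 0
  19 | 01000000 | 0 | 0
  20 | 10000000 | 1 | 1
  21 | 00000001 | 0 | 0
  22 | 00000010 | 0 | 0
  23 | 00000100 | 0 | 0
  24 | 00001000 | 0 | 1
  25 | 00010001 | 0 | 1
  26 | 00100011 | 0 | 1
  27 | 01000111 | 0 | 0
  28 | 10001110 | 1 | 0
  29 | 00011100 | 0 | 0
  30 | 00111000 | 0 | 1
  31 | 01110001 | 0 | 0
  32 | 11100010 | 1 | 0
  33 | 11000100 | 1 | 1
  34 | 10001001 | 1 | 0
  35 | 00010010 | 0 | 1
  36 | 00100101 | 0 | 1
  37 | 01001011 | 0 | 1
  38 | 10010111 | 1 | 0
  39 | 00101110 | 0 | 0
  40 | 01011100 | 0 | 0
  41 | 10111000 | 1 | 0
  42 | 01110000 | 0 | 0
  43 | 11100000 | 1 | 0
  44 | 11000000 | 1 | 1
  45 | 10000001 | 1 | 1
  46 | 00000011 | 0 | 0
  47 | 00000110 | 0 | 0
  48 | 00001100 | 0 | 1
  49 | 00011001 | 0 | 0
  50 | 00110010 | 0 | 0
  51 | 01100100 | 0 | 1
  52 | 11001001 | 1 | 0
  53 | 10010010 | 1 | 0
  54 | 00100100 | 0 | 1
  55 | 01001001 | 0 | 1
  56 | 10010011 | 1 | 0
  57 | 00100110 | 0 | 1
  58 | 01001101 | 0 | 1
  59 | 10011011 | 1 | 1
  60 | 00110111 | 0 | 0
  61 | 01101110 | 0 | 0
  62 | 11011100 | 1 | 1
  63 | 10111001 | 1 | 0
  64 | 01110010 | 0 | 0
  65 | 11100100 | 1 | 0
  66 | 11001000 | 1 | 0
  67 | 10010000 | 1 | 0
  68 | 00100000 | 0 | 1
  69 | 01000001 | 0 | 0
  70 | 10000010 | 1 | 1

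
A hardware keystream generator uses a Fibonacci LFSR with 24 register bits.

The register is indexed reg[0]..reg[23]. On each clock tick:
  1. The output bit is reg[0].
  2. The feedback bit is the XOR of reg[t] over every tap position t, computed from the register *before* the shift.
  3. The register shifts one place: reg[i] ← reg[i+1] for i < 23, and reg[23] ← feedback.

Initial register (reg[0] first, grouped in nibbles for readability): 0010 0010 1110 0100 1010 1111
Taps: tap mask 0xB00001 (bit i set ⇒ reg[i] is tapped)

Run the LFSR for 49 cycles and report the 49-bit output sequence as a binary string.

k : reg_k → out_k, fb_k
0: 001000101110010010101111 → 0, fb=1
1: 010001011100100101011111 → 0, fb=1
2: 100010111001001010111111 → 1, fb=0
3: 000101110010010101111110 → 0, fb=0
4: 001011100100101011111100 → 0, fb=0
5: 010111001001010111111000 → 0, fb=1
6: 101110010010101111110001 → 1, fb=0
7: 011100100101011111100010 → 0, fb=0
8: 111001001010111111000100 → 1, fb=0
9: 110010010101111110001000 → 1, fb=0
10: 100100101011111100010000 → 1, fb=1
11: 001001010111111000100001 → 0, fb=1
12: 010010101111110001000011 → 0, fb=1
13: 100101011111100010000111 → 1, fb=1
14: 001010111111000100001111 → 0, fb=1
15: 010101111110001000011111 → 0, fb=1
16: 101011111100010000111111 → 1, fb=0
17: 010111111000100001111110 → 0, fb=0
18: 101111110001000011111100 → 1, fb=1
19: 011111100010000111111001 → 0, fb=0
20: 111111000100001111110010 → 1, fb=1
21: 111110001000011111100101 → 1, fb=1
22: 111100010000111111001011 → 1, fb=1
23: 111000100001111110010111 → 1, fb=1
24: 110001000011111100101111 → 1, fb=0
25: 100010000111111001011110 → 1, fb=1
26: 000100001111110010111101 → 0, fb=1
27: 001000011111100101111011 → 0, fb=0
28: 010000111111001011110110 → 0, fb=1
29: 100001111110010111101101 → 1, fb=0
30: 000011111100101111011010 → 0, fb=1
31: 000111111001011110110101 → 0, fb=0
32: 001111110010111101101010 → 0, fb=1
33: 011111100101111011010101 → 0, fb=0
34: 111111001011110110101010 → 1, fb=0
35: 111110010111101101010100 → 1, fb=0
36: 111100101111011010101000 → 1, fb=0
37: 111001011110110101010000 → 1, fb=1
38: 110010111101101010100001 → 1, fb=0
39: 100101111011010101000010 → 1, fb=1
40: 001011110110101010000101 → 0, fb=0
41: 010111101101010100001010 → 0, fb=1
42: 101111011010101000010101 → 1, fb=1
43: 011110110101010000101011 → 0, fb=0
44: 111101101010100001010110 → 1, fb=0
45: 111011010101000010101100 → 1, fb=1
46: 110110101010000101011001 → 1, fb=1
47: 101101010100001010110011 → 1, fb=0
48: 011010101000010101100110 → 0, fb=1

0010001011100100101011111100010000111111001011110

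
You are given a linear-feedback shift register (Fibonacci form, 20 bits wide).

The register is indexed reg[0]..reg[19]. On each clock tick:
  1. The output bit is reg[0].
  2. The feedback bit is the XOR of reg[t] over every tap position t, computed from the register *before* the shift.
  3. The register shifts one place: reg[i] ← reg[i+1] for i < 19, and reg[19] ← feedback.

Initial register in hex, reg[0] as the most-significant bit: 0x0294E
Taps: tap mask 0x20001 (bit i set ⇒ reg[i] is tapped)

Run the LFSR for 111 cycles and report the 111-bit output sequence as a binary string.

tick  register→output (feedback)
  0  00000010100101001110→0 (1)
  1  00000101001010011101→0 (1)
  2  00001010010100111011→0 (0)
  3  00010100101001110110→0 (1)
  4  00101001010011101101→0 (1)
  5  01010010100111011011→0 (0)
  6  10100101001110110110→1 (0)
  7  01001010011101101100→0 (1)
  8  10010100111011011001→1 (1)
  9  00101001110110110011→0 (0)
 10  01010011101101100110→0 (1)
 11  10100111011011001101→1 (0)
 12  01001110110110011010→0 (0)
 13  10011101101100110100→1 (0)
 14  00111011011001101000→0 (0)
 15  01110110110011010000→0 (0)
 16  11101101100110100000→1 (1)
 17  11011011001101000001→1 (1)
 18  10110110011010000011→1 (1)
 19  01101100110100000111→0 (1)
 20  11011001101000001111→1 (0)
 21  10110011010000011110→1 (0)
 22  01100110100000111100→0 (1)
 23  11001101000001111001→1 (1)
 24  10011010000011110011→1 (1)
 25  00110100000111100111→0 (1)
 26  01101000001111001111→0 (1)
 27  11010000011110011111→1 (0)
 28  10100000111100111110→1 (0)
 29  01000001111001111100→0 (1)
 30  10000011110011111001→1 (1)
 31  00000111100111110011→0 (0)
 32  00001111001111100110→0 (1)
 33  00011110011111001101→0 (1)
 34  00111100111110011011→0 (0)
 35  01111001111100110110→0 (1)
 36  11110011111001101101→1 (0)
 37  11100111110011011010→1 (1)
 38  11001111100110110101→1 (0)
 39  10011111001101101010→1 (1)
 40  00111110011011010101→0 (1)
 41  01111100110110101011→0 (0)
 42  11111001101101010110→1 (0)
 43  11110011011010101100→1 (0)
 44  11100110110101011000→1 (1)
 45  11001101101010110001→1 (1)
 46  10011011010101100011→1 (1)
 47  00110110101011000111→0 (1)
 48  01101101010110001111→0 (1)
 49  11011010101100011111→1 (0)
 50  10110101011000111110→1 (0)
 51  01101010110001111100→0 (1)
 52  11010101100011111001→1 (1)
 53  10101011000111110011→1 (1)
 54  01010110001111100111→0 (1)
 55  10101100011111001111→1 (0)
 56  01011000111110011110→0 (1)
 57  10110001111100111101→1 (0)
 58  01100011111001111010→0 (0)
 59  11000111110011110100→1 (0)
 60  10001111100111101000→1 (1)
 61  00011111001111010001→0 (0)
 62  00111110011110100010→0 (0)
 63  01111100111101000100→0 (1)
 64  11111001111010001001→1 (1)
 65  11110011110100010011→1 (1)
 66  11100111101000100111→1 (0)
 67  11001111010001001110→1 (0)
 68  10011110100010011100→1 (0)
 69  00111101000100111000→0 (0)
 70  01111010001001110000→0 (0)
 71  11110100010011100000→1 (1)
 72  11101000100111000001→1 (1)
 73  11010001001110000011→1 (1)
 74  10100010011100000111→1 (0)
 75  01000100111000001110→0 (1)
 76  10001001110000011101→1 (0)
 77  00010011100000111010→0 (0)
 78  00100111000001110100→0 (1)
 79  01001110000011101001→0 (0)
 80  10011100000111010010→1 (1)
 81  00111000001110100101→0 (1)
 82  01110000011101001011→0 (0)
 83  11100000111010010110→1 (0)
 84  11000001110100101100→1 (0)
 85  10000011101001011000→1 (1)
 86  00000111010010110001→0 (0)
 87  00001110100101100010→0 (0)
 88  00011101001011000100→0 (1)
 89  00111010010110001001→0 (0)
 90  01110100101100010010→0 (0)
 91  11101001011000100100→1 (0)
 92  11010010110001001000→1 (1)
 93  10100101100010010001→1 (1)
 94  01001011000100100011→0 (0)
 95  10010110001001000110→1 (0)
 96  00101100010010001100→0 (1)
 97  01011000100100011001→0 (0)
 98  10110001001000110010→1 (1)
 99  01100010010001100101→0 (1)
100  11000100100011001011→1 (1)
101  10001001000110010111→1 (0)
102  00010010001100101110→0 (1)
103  00100100011001011101→0 (1)
104  01001000110010111011→0 (0)
105  10010001100101110110→1 (0)
106  00100011001011101100→0 (1)
107  01000110010111011001→0 (0)
108  10001100101110110010→1 (1)
109  00011001011101100101→0 (1)
110  00110010111011001011→0 (0)

000000101001010011101101100110100000111100111110011011010101100011111001111010001001110000011101001011000100100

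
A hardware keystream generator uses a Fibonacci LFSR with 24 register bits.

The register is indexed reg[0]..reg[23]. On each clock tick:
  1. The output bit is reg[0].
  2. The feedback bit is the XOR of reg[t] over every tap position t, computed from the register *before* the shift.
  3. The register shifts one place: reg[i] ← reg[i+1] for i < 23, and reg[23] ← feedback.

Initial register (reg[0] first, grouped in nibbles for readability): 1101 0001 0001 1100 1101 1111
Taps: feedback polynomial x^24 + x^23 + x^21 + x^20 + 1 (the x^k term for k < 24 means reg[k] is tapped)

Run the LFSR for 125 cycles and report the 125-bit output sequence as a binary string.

11010001000111001101111101110000000101011101000001010101010011110111000110101100000010110011100111110110110101110011011110101

k : reg_k → out_k, fb_k
0: 110100010001110011011111 → 1, fb=0
1: 101000100011100110111110 → 1, fb=1
2: 010001000111001101111101 → 0, fb=1
3: 100010001110011011111011 → 1, fb=1
4: 000100011100110111110111 → 0, fb=0
5: 001000111001101111101110 → 0, fb=0
6: 010001110011011111011100 → 0, fb=0
7: 100011100110111110111000 → 1, fb=0
8: 000111001101111101110000 → 0, fb=0
9: 001110011011111011100000 → 0, fb=0
10: 011100110111110111000000 → 0, fb=0
11: 111001101111101110000000 → 1, fb=1
12: 110011011111011100000001 → 1, fb=0
13: 100110111110111000000010 → 1, fb=1
14: 001101111101110000000101 → 0, fb=0
15: 011011111011100000001010 → 0, fb=1
16: 110111110111000000010101 → 1, fb=1
17: 101111101110000000101011 → 1, fb=1
18: 011111011100000001010111 → 0, fb=0
19: 111110111000000010101110 → 1, fb=1
20: 111101110000000101011101 → 1, fb=0
21: 111011100000001010111010 → 1, fb=0
22: 110111000000010101110100 → 1, fb=0
23: 101110000000101011101000 → 1, fb=0
24: 011100000001010111010000 → 0, fb=0
25: 111000000010101110100000 → 1, fb=1
26: 110000000101011101000001 → 1, fb=0
27: 100000001010111010000010 → 1, fb=1
28: 000000010101110100000101 → 0, fb=0
29: 000000101011101000001010 → 0, fb=1
30: 000001010111010000010101 → 0, fb=0
31: 000010101110100000101010 → 0, fb=1
32: 000101011101000001010101 → 0, fb=0
33: 001010111010000010101010 → 0, fb=1
34: 010101110100000101010101 → 0, fb=0
35: 101011101000001010101010 → 1, fb=0
36: 010111010000010101010100 → 0, fb=1
37: 101110100000101010101001 → 1, fb=1
38: 011101000001010101010011 → 0, fb=1
39: 111010000010101010100111 → 1, fb=1
40: 110100000101010101001111 → 1, fb=0
41: 101000001010101010011110 → 1, fb=1
42: 010000010101010100111101 → 0, fb=1
43: 100000101010101001111011 → 1, fb=1
44: 000001010101010011110111 → 0, fb=0
45: 000010101010100111101110 → 0, fb=0
46: 000101010101001111011100 → 0, fb=0
47: 001010101010011110111000 → 0, fb=1
48: 010101010100111101110001 → 0, fb=1
49: 101010101001111011100011 → 1, fb=0
50: 010101010011110111000110 → 0, fb=1
51: 101010100111101110001101 → 1, fb=0
52: 010101001111011100011010 → 0, fb=1
53: 101010011110111000110101 → 1, fb=1
54: 010100111101110001101011 → 0, fb=0
55: 101001111011100011010110 → 1, fb=0
56: 010011110111000110101100 → 0, fb=0
57: 100111101110001101011000 → 1, fb=0
58: 001111011100011010110000 → 0, fb=0
59: 011110111000110101100000 → 0, fb=0
60: 111101110001101011000000 → 1, fb=1
61: 111011100011010110000001 → 1, fb=0
62: 110111000110101100000010 → 1, fb=1
63: 101110001101011000000101 → 1, fb=1
64: 011100011010110000001011 → 0, fb=0
65: 111000110101100000010110 → 1, fb=0
66: 110001101011000000101100 → 1, fb=1
67: 100011010110000001011001 → 1, fb=1
68: 000110101100000010110011 → 0, fb=1
69: 001101011000000101100111 → 0, fb=0
70: 011010110000001011001110 → 0, fb=0
71: 110101100000010110011100 → 1, fb=1
72: 101011000000101100111001 → 1, fb=1
73: 010110000001011001110011 → 0, fb=1
74: 101100000010110011100111 → 1, fb=1
75: 011000000101100111001111 → 0, fb=1
76: 110000001011001110011111 → 1, fb=0
77: 100000010110011100111110 → 1, fb=1
78: 000000101100111001111101 → 0, fb=1
79: 000001011001110011111011 → 0, fb=0
80: 000010110011100111110110 → 0, fb=1
81: 000101100111001111101101 → 0, fb=1
82: 001011001110011111011011 → 0, fb=0
83: 010110011100111110110110 → 0, fb=1
84: 101100111001111101101101 → 1, fb=0
85: 011001110011111011011010 → 0, fb=1
86: 110011100111110110110101 → 1, fb=1
87: 100111001111101101101011 → 1, fb=1
88: 001110011111011011010111 → 0, fb=0
89: 011100111110110110101110 → 0, fb=0
90: 111001111101101101011100 → 1, fb=1
91: 110011111011011010111001 → 1, fb=1
92: 100111110110110101110011 → 1, fb=0
93: 001111101101101011100110 → 0, fb=1
94: 011111011011010111001101 → 0, fb=1
95: 111110110110101110011011 → 1, fb=1
96: 111101101101011100110111 → 1, fb=1
97: 111011011010111001101111 → 1, fb=0
98: 110110110101110011011110 → 1, fb=1
99: 101101101011100110111101 → 1, fb=0
100: 011011010111001101111010 → 0, fb=1
101: 110110101110011011110101 → 1, fb=1
102: 101101011100110111101011 → 1, fb=1
103: 011010111001101111010111 → 0, fb=0
104: 110101110011011110101110 → 1, fb=1
105: 101011100110111101011101 → 1, fb=0
106: 010111001101111010111010 → 0, fb=1
107: 101110011011110101110101 → 1, fb=1
108: 011100110111101011101011 → 0, fb=0
109: 111001101111010111010110 → 1, fb=0
110: 110011011110101110101100 → 1, fb=1
111: 100110111101011101011001 → 1, fb=1
112: 001101111010111010110011 → 0, fb=1
113: 011011110101110101100111 → 0, fb=0
114: 110111101011101011001110 → 1, fb=1
115: 101111010111010110011101 → 1, fb=0
116: 011110101110101100111010 → 0, fb=1
117: 111101011101011001110101 → 1, fb=1
118: 111010111010110011101011 → 1, fb=1
119: 110101110101100111010111 → 1, fb=1
120: 101011101011001110101111 → 1, fb=0
121: 010111010110011101011110 → 0, fb=0
122: 101110101100111010111100 → 1, fb=1
123: 011101011001110101111001 → 0, fb=0
124: 111010110011101011110010 → 1, fb=1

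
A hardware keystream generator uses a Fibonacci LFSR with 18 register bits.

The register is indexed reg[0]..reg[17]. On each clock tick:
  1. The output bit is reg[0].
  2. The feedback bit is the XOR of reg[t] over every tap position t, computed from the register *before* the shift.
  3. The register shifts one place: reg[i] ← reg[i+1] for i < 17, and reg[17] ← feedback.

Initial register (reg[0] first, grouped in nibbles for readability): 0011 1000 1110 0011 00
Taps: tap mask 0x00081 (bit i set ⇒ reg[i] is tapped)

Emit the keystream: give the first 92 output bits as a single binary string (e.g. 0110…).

step | reg (before) | out | fb
   0 | 001110001110001100 | 0 | 0
   1 | 011100011100011000 | 0 | 1
   2 | 111000111000110001 | 1 | 0
   3 | 110001110001100010 | 1 | 0
   4 | 100011100011000100 | 1 | 1
   5 | 000111000110001001 | 0 | 0
   6 | 001110001100010010 | 0 | 0
   7 | 011100011000100100 | 0 | 1
   8 | 111000110001001001 | 1 | 0
   9 | 110001100010010010 | 1 | 1
  10 | 100011000100100101 | 1 | 1
  11 | 000110001001001011 | 0 | 0
  12 | 001100010010010110 | 0 | 1
  13 | 011000100100101101 | 0 | 0
  14 | 110001001001011010 | 1 | 1
  15 | 100010010010110101 | 1 | 0
  16 | 000100100101101010 | 0 | 0
  17 | 001001001011010100 | 0 | 0
  18 | 010010010110101000 | 0 | 1
  19 | 100100101101010001 | 1 | 1
  20 | 001001011010100011 | 0 | 1
  21 | 010010110101000111 | 0 | 1
  22 | 100101101010001111 | 1 | 1
  23 | 001011010100011111 | 0 | 1
  24 | 010110101000111111 | 0 | 0
  25 | 101101010001111110 | 1 | 0
  26 | 011010100011111100 | 0 | 0
  27 | 110101000111111000 | 1 | 1
  28 | 101010001111110001 | 1 | 1
  29 | 010100011111100011 | 0 | 1
  30 | 101000111111000111 | 1 | 0
  31 | 010001111110001110 | 0 | 1
  32 | 100011111100011101 | 1 | 0
  33 | 000111111000111010 | 0 | 1
  34 | 001111110001110101 | 0 | 1
  35 | 011111100011101011 | 0 | 0
  36 | 111111000111010110 | 1 | 1
  37 | 111110001110101101 | 1 | 1
  38 | 111100011101011011 | 1 | 0
  39 | 111000111010110110 | 1 | 0
  40 | 110001110101101100 | 1 | 0
  41 | 100011101011011000 | 1 | 1
  42 | 000111010110110001 | 0 | 1
  43 | 001110101101100011 | 0 | 0
  44 | 011101011011000110 | 0 | 1
  45 | 111010110110001101 | 1 | 0
  46 | 110101101100011010 | 1 | 1
  47 | 101011011000110101 | 1 | 0
  48 | 010110110001101010 | 0 | 1
  49 | 101101100011010101 | 1 | 1
  50 | 011011000110101011 | 0 | 0
  51 | 110110001101010110 | 1 | 1
  52 | 101100011010101101 | 1 | 0
  53 | 011000110101011010 | 0 | 1
  54 | 110001101010110101 | 1 | 1
  55 | 100011010101101011 | 1 | 0
  56 | 000110101011010110 | 0 | 0
  57 | 001101010110101100 | 0 | 1
  58 | 011010101101011001 | 0 | 0
  59 | 110101011010110010 | 1 | 0
  60 | 101010110101100100 | 1 | 0
  61 | 010101101011001000 | 0 | 0
  62 | 101011010110010000 | 1 | 0
  63 | 010110101100100000 | 0 | 0
  64 | 101101011001000000 | 1 | 0
  65 | 011010110010000000 | 0 | 1
  66 | 110101100100000001 | 1 | 1
  67 | 101011001000000011 | 1 | 1
  68 | 010110010000000111 | 0 | 1
  69 | 101100100000001111 | 1 | 1
  70 | 011001000000011111 | 0 | 0
  71 | 110010000000111110 | 1 | 1
  72 | 100100000001111101 | 1 | 1
  73 | 001000000011111011 | 0 | 0
  74 | 010000000111110110 | 0 | 0
  75 | 100000001111101100 | 1 | 1
  76 | 000000011111011001 | 0 | 1
  77 | 000000111110110011 | 0 | 1
  78 | 000001111101100111 | 0 | 1
  79 | 000011111011001111 | 0 | 1
  80 | 000111110110011111 | 0 | 1
  81 | 001111101100111111 | 0 | 0
  82 | 011111011001111110 | 0 | 1
  83 | 111110110011111101 | 1 | 0
  84 | 111101100111111010 | 1 | 1
  85 | 111011001111110101 | 1 | 1
  86 | 110110011111101011 | 1 | 0
  87 | 101100111111010110 | 1 | 0
  88 | 011001111110101100 | 0 | 1
  89 | 110011111101011001 | 1 | 0
  90 | 100111111010110010 | 1 | 0
  91 | 001111110101100100 | 0 | 1

00111000111000110001001001011010100011111100011101011011000110101011010110010000000111110110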